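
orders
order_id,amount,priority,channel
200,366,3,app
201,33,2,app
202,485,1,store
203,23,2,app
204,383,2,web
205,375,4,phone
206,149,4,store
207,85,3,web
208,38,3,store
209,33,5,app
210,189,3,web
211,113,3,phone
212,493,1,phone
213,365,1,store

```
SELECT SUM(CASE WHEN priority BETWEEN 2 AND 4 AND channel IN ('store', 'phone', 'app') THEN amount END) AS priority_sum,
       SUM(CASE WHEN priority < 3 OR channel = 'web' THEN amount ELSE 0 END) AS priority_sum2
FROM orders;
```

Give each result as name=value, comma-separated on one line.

priority_sum=1097, priority_sum2=2056

[priority_sum: priority BETWEEN 2 AND 4 AND channel IN ('store', 'phone', 'app')]
order_id=200: ✓ → 366
order_id=201: ✓ → 33
order_id=202: ✗
order_id=203: ✓ → 23
order_id=204: ✗
order_id=205: ✓ → 375
order_id=206: ✓ → 149
order_id=207: ✗
order_id=208: ✓ → 38
order_id=209: ✗
order_id=210: ✗
order_id=211: ✓ → 113
order_id=212: ✗
order_id=213: ✗
priority_sum = 366 + 33 + 23 + 375 + 149 + 38 + 113 = 1097
—
[priority_sum2: priority < 3 OR channel = 'web']
order_id=200: ✗
order_id=201: ✓ → 33
order_id=202: ✓ → 485
order_id=203: ✓ → 23
order_id=204: ✓ → 383
order_id=205: ✗
order_id=206: ✗
order_id=207: ✓ → 85
order_id=208: ✗
order_id=209: ✗
order_id=210: ✓ → 189
order_id=211: ✗
order_id=212: ✓ → 493
order_id=213: ✓ → 365
priority_sum2 = 33 + 485 + 23 + 383 + 85 + 189 + 493 + 365 = 2056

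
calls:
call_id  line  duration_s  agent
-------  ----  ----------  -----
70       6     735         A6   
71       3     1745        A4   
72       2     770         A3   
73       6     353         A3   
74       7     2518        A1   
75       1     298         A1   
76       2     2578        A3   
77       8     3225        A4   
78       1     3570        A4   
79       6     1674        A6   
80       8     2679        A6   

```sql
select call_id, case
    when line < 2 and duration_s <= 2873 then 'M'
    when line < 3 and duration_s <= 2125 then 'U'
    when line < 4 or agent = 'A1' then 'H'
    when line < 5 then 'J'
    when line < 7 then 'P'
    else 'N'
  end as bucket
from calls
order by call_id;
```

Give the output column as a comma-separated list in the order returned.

call_id=70: line < 7 → P
call_id=71: line < 4 or agent = 'A1' → H
call_id=72: line < 3 and duration_s <= 2125 → U
call_id=73: line < 7 → P
call_id=74: line < 4 or agent = 'A1' → H
call_id=75: line < 2 and duration_s <= 2873 → M
call_id=76: line < 4 or agent = 'A1' → H
call_id=77: ELSE → N
call_id=78: line < 4 or agent = 'A1' → H
call_id=79: line < 7 → P
call_id=80: ELSE → N

P, H, U, P, H, M, H, N, H, P, N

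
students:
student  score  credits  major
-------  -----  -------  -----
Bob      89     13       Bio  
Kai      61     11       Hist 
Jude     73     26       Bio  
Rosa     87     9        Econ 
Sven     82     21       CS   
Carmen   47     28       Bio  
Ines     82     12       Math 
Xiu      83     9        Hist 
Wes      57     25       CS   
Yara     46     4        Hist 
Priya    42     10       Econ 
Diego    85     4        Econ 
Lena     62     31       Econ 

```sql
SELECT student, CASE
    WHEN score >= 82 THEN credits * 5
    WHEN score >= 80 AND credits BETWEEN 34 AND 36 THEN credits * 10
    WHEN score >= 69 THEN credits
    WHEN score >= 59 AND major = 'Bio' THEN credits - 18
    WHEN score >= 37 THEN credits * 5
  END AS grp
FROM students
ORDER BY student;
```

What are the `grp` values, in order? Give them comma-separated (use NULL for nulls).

student=Bob: score >= 82 → 65
student=Carmen: score >= 37 → 140
student=Diego: score >= 82 → 20
student=Ines: score >= 82 → 60
student=Jude: score >= 69 → 26
student=Kai: score >= 37 → 55
student=Lena: score >= 37 → 155
student=Priya: score >= 37 → 50
student=Rosa: score >= 82 → 45
student=Sven: score >= 82 → 105
student=Wes: score >= 37 → 125
student=Xiu: score >= 82 → 45
student=Yara: score >= 37 → 20

65, 140, 20, 60, 26, 55, 155, 50, 45, 105, 125, 45, 20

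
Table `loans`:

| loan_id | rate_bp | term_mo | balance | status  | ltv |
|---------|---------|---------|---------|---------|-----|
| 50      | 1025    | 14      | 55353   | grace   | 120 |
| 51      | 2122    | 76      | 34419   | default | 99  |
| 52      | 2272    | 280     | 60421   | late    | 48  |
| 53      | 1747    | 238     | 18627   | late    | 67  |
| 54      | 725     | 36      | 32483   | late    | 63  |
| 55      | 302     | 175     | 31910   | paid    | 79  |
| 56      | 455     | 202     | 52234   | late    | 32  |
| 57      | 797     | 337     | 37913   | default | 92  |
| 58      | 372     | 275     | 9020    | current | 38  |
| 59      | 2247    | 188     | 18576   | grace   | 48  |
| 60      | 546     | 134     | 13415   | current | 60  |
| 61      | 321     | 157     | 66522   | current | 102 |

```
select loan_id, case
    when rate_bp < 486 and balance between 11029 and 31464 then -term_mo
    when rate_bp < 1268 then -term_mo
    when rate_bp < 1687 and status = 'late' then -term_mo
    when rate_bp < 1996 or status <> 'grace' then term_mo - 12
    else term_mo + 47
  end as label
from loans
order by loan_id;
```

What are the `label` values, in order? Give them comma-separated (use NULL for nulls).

-14, 64, 268, 226, -36, -175, -202, -337, -275, 235, -134, -157

loan_id=50: rate_bp < 1268 → -14
loan_id=51: rate_bp < 1996 or status <> 'grace' → 64
loan_id=52: rate_bp < 1996 or status <> 'grace' → 268
loan_id=53: rate_bp < 1996 or status <> 'grace' → 226
loan_id=54: rate_bp < 1268 → -36
loan_id=55: rate_bp < 1268 → -175
loan_id=56: rate_bp < 1268 → -202
loan_id=57: rate_bp < 1268 → -337
loan_id=58: rate_bp < 1268 → -275
loan_id=59: ELSE → 235
loan_id=60: rate_bp < 1268 → -134
loan_id=61: rate_bp < 1268 → -157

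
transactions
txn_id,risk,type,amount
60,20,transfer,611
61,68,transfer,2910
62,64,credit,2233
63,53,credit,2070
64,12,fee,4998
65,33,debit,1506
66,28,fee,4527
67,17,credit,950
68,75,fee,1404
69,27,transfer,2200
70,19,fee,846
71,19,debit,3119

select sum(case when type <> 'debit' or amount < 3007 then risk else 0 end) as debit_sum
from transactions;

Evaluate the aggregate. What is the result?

416

txn_id=60: ✓ → 20
txn_id=61: ✓ → 68
txn_id=62: ✓ → 64
txn_id=63: ✓ → 53
txn_id=64: ✓ → 12
txn_id=65: ✓ → 33
txn_id=66: ✓ → 28
txn_id=67: ✓ → 17
txn_id=68: ✓ → 75
txn_id=69: ✓ → 27
txn_id=70: ✓ → 19
txn_id=71: ✗
debit_sum = 20 + 68 + 64 + 53 + 12 + 33 + 28 + 17 + 75 + 27 + 19 = 416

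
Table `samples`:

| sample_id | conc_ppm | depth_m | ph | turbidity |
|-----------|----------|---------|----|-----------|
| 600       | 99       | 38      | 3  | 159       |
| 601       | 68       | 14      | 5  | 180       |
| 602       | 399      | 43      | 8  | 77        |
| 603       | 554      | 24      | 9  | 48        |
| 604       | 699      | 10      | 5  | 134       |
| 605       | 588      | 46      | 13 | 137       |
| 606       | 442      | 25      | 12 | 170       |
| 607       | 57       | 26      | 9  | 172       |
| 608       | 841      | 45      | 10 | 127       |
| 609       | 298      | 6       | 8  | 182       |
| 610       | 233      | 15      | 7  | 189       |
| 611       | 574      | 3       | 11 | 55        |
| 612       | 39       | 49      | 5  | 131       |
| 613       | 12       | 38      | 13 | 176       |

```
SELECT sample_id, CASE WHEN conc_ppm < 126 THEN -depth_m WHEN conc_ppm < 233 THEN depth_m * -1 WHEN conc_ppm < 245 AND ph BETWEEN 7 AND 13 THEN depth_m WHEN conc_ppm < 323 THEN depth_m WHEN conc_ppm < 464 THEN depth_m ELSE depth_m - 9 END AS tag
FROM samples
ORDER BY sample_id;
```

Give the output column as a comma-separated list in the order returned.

sample_id=600: conc_ppm < 126 → -38
sample_id=601: conc_ppm < 126 → -14
sample_id=602: conc_ppm < 464 → 43
sample_id=603: ELSE → 15
sample_id=604: ELSE → 1
sample_id=605: ELSE → 37
sample_id=606: conc_ppm < 464 → 25
sample_id=607: conc_ppm < 126 → -26
sample_id=608: ELSE → 36
sample_id=609: conc_ppm < 323 → 6
sample_id=610: conc_ppm < 245 AND ph BETWEEN 7 AND 13 → 15
sample_id=611: ELSE → -6
sample_id=612: conc_ppm < 126 → -49
sample_id=613: conc_ppm < 126 → -38

-38, -14, 43, 15, 1, 37, 25, -26, 36, 6, 15, -6, -49, -38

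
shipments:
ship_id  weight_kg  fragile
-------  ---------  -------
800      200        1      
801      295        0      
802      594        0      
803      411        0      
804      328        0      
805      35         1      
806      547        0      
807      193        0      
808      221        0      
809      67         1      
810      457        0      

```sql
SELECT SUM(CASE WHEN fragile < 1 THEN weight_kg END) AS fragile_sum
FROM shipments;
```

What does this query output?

3046

ship_id=800: ✗
ship_id=801: ✓ → 295
ship_id=802: ✓ → 594
ship_id=803: ✓ → 411
ship_id=804: ✓ → 328
ship_id=805: ✗
ship_id=806: ✓ → 547
ship_id=807: ✓ → 193
ship_id=808: ✓ → 221
ship_id=809: ✗
ship_id=810: ✓ → 457
fragile_sum = 295 + 594 + 411 + 328 + 547 + 193 + 221 + 457 = 3046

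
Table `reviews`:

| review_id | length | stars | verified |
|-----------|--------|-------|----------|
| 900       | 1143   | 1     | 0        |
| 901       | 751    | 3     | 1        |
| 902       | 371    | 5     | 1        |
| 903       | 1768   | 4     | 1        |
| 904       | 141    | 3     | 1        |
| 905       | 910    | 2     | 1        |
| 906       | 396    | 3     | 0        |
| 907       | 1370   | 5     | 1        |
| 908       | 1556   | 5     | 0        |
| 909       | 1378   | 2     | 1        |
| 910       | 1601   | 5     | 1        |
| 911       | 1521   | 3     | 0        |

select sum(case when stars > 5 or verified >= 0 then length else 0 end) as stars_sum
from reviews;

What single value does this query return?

12906

review_id=900: ✓ → 1143
review_id=901: ✓ → 751
review_id=902: ✓ → 371
review_id=903: ✓ → 1768
review_id=904: ✓ → 141
review_id=905: ✓ → 910
review_id=906: ✓ → 396
review_id=907: ✓ → 1370
review_id=908: ✓ → 1556
review_id=909: ✓ → 1378
review_id=910: ✓ → 1601
review_id=911: ✓ → 1521
stars_sum = 1143 + 751 + 371 + 1768 + 141 + 910 + 396 + 1370 + 1556 + 1378 + 1601 + 1521 = 12906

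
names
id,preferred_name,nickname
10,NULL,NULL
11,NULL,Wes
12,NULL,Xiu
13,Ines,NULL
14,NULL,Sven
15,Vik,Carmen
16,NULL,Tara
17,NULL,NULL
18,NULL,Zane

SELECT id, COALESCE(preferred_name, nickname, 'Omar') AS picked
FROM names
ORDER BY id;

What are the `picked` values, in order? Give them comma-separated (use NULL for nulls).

id=10: preferred_name=NULL, nickname=NULL, → literal Omar → Omar
id=11: preferred_name=NULL, nickname=Wes → Wes
id=12: preferred_name=NULL, nickname=Xiu → Xiu
id=13: preferred_name=Ines → Ines
id=14: preferred_name=NULL, nickname=Sven → Sven
id=15: preferred_name=Vik → Vik
id=16: preferred_name=NULL, nickname=Tara → Tara
id=17: preferred_name=NULL, nickname=NULL, → literal Omar → Omar
id=18: preferred_name=NULL, nickname=Zane → Zane

Omar, Wes, Xiu, Ines, Sven, Vik, Tara, Omar, Zane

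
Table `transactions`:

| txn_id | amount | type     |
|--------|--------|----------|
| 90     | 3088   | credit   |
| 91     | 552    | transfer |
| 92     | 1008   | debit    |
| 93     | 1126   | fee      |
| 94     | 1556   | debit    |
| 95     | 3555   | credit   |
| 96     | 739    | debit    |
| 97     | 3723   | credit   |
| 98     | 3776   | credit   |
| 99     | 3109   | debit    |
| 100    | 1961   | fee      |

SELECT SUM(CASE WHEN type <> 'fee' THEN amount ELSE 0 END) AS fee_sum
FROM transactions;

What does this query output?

21106

txn_id=90: ✓ → 3088
txn_id=91: ✓ → 552
txn_id=92: ✓ → 1008
txn_id=93: ✗
txn_id=94: ✓ → 1556
txn_id=95: ✓ → 3555
txn_id=96: ✓ → 739
txn_id=97: ✓ → 3723
txn_id=98: ✓ → 3776
txn_id=99: ✓ → 3109
txn_id=100: ✗
fee_sum = 3088 + 552 + 1008 + 1556 + 3555 + 739 + 3723 + 3776 + 3109 = 21106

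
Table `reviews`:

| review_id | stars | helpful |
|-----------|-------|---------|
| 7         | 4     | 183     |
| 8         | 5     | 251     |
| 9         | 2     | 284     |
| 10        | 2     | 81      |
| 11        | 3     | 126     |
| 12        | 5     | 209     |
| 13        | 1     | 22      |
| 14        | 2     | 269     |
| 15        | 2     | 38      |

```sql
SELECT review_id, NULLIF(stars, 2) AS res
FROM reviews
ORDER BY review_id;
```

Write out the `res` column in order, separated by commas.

review_id=7: stars=4 vs 2: differ → 4
review_id=8: stars=5 vs 2: differ → 5
review_id=9: stars=2 vs 2: equal → NULL
review_id=10: stars=2 vs 2: equal → NULL
review_id=11: stars=3 vs 2: differ → 3
review_id=12: stars=5 vs 2: differ → 5
review_id=13: stars=1 vs 2: differ → 1
review_id=14: stars=2 vs 2: equal → NULL
review_id=15: stars=2 vs 2: equal → NULL

4, 5, NULL, NULL, 3, 5, 1, NULL, NULL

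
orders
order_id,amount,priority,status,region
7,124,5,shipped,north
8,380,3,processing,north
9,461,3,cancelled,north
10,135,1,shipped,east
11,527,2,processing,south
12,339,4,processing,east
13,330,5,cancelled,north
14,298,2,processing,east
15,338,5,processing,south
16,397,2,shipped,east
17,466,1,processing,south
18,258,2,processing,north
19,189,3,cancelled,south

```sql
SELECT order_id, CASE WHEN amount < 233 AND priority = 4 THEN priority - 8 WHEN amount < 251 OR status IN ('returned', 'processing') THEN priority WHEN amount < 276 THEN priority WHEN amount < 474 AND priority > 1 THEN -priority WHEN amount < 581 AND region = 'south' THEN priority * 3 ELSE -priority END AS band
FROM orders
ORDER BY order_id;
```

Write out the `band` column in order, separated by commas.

order_id=7: amount < 251 OR status IN ('returned', 'processing') → 5
order_id=8: amount < 251 OR status IN ('returned', 'processing') → 3
order_id=9: amount < 474 AND priority > 1 → -3
order_id=10: amount < 251 OR status IN ('returned', 'processing') → 1
order_id=11: amount < 251 OR status IN ('returned', 'processing') → 2
order_id=12: amount < 251 OR status IN ('returned', 'processing') → 4
order_id=13: amount < 474 AND priority > 1 → -5
order_id=14: amount < 251 OR status IN ('returned', 'processing') → 2
order_id=15: amount < 251 OR status IN ('returned', 'processing') → 5
order_id=16: amount < 474 AND priority > 1 → -2
order_id=17: amount < 251 OR status IN ('returned', 'processing') → 1
order_id=18: amount < 251 OR status IN ('returned', 'processing') → 2
order_id=19: amount < 251 OR status IN ('returned', 'processing') → 3

5, 3, -3, 1, 2, 4, -5, 2, 5, -2, 1, 2, 3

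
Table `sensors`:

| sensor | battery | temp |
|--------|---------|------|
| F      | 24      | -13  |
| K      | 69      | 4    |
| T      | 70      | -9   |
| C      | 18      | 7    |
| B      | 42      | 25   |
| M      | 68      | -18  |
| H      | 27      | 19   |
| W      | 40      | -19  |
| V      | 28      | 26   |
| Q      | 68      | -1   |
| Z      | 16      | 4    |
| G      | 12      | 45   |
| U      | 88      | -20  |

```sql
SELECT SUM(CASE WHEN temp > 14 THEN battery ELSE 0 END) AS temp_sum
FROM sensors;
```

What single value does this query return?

sensor=F: ✗
sensor=K: ✗
sensor=T: ✗
sensor=C: ✗
sensor=B: ✓ → 42
sensor=M: ✗
sensor=H: ✓ → 27
sensor=W: ✗
sensor=V: ✓ → 28
sensor=Q: ✗
sensor=Z: ✗
sensor=G: ✓ → 12
sensor=U: ✗
temp_sum = 42 + 27 + 28 + 12 = 109

109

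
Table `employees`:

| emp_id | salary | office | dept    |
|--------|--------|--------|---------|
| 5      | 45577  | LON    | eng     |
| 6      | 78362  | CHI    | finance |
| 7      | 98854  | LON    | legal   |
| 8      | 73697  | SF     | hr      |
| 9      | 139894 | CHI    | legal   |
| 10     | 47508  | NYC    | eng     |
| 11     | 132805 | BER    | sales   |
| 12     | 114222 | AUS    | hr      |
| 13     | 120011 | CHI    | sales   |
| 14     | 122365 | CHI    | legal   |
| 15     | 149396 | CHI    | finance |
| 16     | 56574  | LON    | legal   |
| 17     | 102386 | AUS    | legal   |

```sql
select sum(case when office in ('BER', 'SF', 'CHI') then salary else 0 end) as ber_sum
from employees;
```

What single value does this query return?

816530

emp_id=5: ✗
emp_id=6: ✓ → 78362
emp_id=7: ✗
emp_id=8: ✓ → 73697
emp_id=9: ✓ → 139894
emp_id=10: ✗
emp_id=11: ✓ → 132805
emp_id=12: ✗
emp_id=13: ✓ → 120011
emp_id=14: ✓ → 122365
emp_id=15: ✓ → 149396
emp_id=16: ✗
emp_id=17: ✗
ber_sum = 78362 + 73697 + 139894 + 132805 + 120011 + 122365 + 149396 = 816530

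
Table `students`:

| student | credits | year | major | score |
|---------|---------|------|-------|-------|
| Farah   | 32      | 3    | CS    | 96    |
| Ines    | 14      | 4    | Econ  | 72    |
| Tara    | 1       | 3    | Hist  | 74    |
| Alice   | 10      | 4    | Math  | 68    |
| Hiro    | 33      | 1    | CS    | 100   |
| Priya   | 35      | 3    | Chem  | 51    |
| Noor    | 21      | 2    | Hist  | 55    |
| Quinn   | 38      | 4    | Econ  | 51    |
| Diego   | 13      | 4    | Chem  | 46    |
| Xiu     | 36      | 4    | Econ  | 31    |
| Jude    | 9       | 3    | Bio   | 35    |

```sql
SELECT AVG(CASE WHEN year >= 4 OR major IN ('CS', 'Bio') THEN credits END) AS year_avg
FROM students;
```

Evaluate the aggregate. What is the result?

student=Farah: ✓ → 32
student=Ines: ✓ → 14
student=Tara: ✗
student=Alice: ✓ → 10
student=Hiro: ✓ → 33
student=Priya: ✗
student=Noor: ✗
student=Quinn: ✓ → 38
student=Diego: ✓ → 13
student=Xiu: ✓ → 36
student=Jude: ✓ → 9
year_avg = (32 + 14 + 10 + 33 + 38 + 13 + 36 + 9) / 8 = 23.125

23.125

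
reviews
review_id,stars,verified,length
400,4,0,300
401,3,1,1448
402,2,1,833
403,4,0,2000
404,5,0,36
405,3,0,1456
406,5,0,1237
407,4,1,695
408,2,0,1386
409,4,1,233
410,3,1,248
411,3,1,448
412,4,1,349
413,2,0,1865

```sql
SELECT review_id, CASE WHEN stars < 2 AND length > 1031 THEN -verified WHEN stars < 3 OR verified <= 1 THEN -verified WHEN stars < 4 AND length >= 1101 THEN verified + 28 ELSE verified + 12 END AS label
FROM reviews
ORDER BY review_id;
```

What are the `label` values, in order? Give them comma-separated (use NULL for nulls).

0, -1, -1, 0, 0, 0, 0, -1, 0, -1, -1, -1, -1, 0

review_id=400: stars < 3 OR verified <= 1 → 0
review_id=401: stars < 3 OR verified <= 1 → -1
review_id=402: stars < 3 OR verified <= 1 → -1
review_id=403: stars < 3 OR verified <= 1 → 0
review_id=404: stars < 3 OR verified <= 1 → 0
review_id=405: stars < 3 OR verified <= 1 → 0
review_id=406: stars < 3 OR verified <= 1 → 0
review_id=407: stars < 3 OR verified <= 1 → -1
review_id=408: stars < 3 OR verified <= 1 → 0
review_id=409: stars < 3 OR verified <= 1 → -1
review_id=410: stars < 3 OR verified <= 1 → -1
review_id=411: stars < 3 OR verified <= 1 → -1
review_id=412: stars < 3 OR verified <= 1 → -1
review_id=413: stars < 3 OR verified <= 1 → 0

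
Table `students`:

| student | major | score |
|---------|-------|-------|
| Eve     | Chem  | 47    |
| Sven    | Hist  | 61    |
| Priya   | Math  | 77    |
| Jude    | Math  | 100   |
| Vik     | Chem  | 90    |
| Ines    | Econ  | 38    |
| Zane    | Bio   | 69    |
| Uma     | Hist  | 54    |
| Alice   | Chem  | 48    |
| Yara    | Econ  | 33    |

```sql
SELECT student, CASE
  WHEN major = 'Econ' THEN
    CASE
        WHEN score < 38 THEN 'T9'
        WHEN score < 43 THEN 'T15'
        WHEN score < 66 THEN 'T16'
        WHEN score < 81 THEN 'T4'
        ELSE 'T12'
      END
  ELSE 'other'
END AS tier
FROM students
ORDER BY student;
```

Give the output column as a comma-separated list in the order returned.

student=Alice: major='Chem' → outer ELSE → other
student=Eve: major='Chem' → outer ELSE → other
student=Ines: major='Econ' → inner[score < 43] → T15
student=Jude: major='Math' → outer ELSE → other
student=Priya: major='Math' → outer ELSE → other
student=Sven: major='Hist' → outer ELSE → other
student=Uma: major='Hist' → outer ELSE → other
student=Vik: major='Chem' → outer ELSE → other
student=Yara: major='Econ' → inner[score < 38] → T9
student=Zane: major='Bio' → outer ELSE → other

other, other, T15, other, other, other, other, other, T9, other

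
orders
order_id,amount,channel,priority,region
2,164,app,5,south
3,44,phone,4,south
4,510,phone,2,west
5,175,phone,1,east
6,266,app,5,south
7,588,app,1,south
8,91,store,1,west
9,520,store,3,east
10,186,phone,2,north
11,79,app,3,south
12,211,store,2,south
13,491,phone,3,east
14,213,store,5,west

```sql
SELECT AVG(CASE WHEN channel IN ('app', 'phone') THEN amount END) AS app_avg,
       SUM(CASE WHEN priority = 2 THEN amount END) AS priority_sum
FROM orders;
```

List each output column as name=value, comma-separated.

app_avg=278.1111111111, priority_sum=907

[app_avg: channel IN ('app', 'phone')]
order_id=2: ✓ → 164
order_id=3: ✓ → 44
order_id=4: ✓ → 510
order_id=5: ✓ → 175
order_id=6: ✓ → 266
order_id=7: ✓ → 588
order_id=8: ✗
order_id=9: ✗
order_id=10: ✓ → 186
order_id=11: ✓ → 79
order_id=12: ✗
order_id=13: ✓ → 491
order_id=14: ✗
app_avg = (164 + 44 + 510 + 175 + 266 + 588 + 186 + 79 + 491) / 9 = 278.1111111111
—
[priority_sum: priority = 2]
order_id=2: ✗
order_id=3: ✗
order_id=4: ✓ → 510
order_id=5: ✗
order_id=6: ✗
order_id=7: ✗
order_id=8: ✗
order_id=9: ✗
order_id=10: ✓ → 186
order_id=11: ✗
order_id=12: ✓ → 211
order_id=13: ✗
order_id=14: ✗
priority_sum = 510 + 186 + 211 = 907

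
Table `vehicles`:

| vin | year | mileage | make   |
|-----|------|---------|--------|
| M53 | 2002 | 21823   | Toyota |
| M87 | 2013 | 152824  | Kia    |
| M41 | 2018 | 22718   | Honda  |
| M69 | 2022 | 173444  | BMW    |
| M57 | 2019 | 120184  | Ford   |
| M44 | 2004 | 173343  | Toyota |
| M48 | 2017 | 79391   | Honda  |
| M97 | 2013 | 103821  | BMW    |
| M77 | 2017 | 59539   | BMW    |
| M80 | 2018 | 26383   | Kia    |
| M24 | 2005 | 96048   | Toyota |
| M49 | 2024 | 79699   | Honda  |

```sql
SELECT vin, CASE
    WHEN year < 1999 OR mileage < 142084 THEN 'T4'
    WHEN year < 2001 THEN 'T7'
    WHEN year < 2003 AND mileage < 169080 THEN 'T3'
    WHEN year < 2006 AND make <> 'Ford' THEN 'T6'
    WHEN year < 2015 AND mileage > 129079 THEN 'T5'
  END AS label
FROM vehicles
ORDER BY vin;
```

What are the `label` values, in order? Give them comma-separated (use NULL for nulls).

T4, T4, T6, T4, T4, T4, T4, NULL, T4, T4, T5, T4

vin=M24: year < 1999 OR mileage < 142084 → T4
vin=M41: year < 1999 OR mileage < 142084 → T4
vin=M44: year < 2006 AND make <> 'Ford' → T6
vin=M48: year < 1999 OR mileage < 142084 → T4
vin=M49: year < 1999 OR mileage < 142084 → T4
vin=M53: year < 1999 OR mileage < 142084 → T4
vin=M57: year < 1999 OR mileage < 142084 → T4
vin=M69: (no match → NULL) → NULL
vin=M77: year < 1999 OR mileage < 142084 → T4
vin=M80: year < 1999 OR mileage < 142084 → T4
vin=M87: year < 2015 AND mileage > 129079 → T5
vin=M97: year < 1999 OR mileage < 142084 → T4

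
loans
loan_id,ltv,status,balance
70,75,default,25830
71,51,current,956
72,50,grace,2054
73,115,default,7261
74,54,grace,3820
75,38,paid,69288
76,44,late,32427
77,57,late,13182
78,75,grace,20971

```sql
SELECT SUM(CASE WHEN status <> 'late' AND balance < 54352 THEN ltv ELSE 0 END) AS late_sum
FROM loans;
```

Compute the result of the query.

loan_id=70: ✓ → 75
loan_id=71: ✓ → 51
loan_id=72: ✓ → 50
loan_id=73: ✓ → 115
loan_id=74: ✓ → 54
loan_id=75: ✗
loan_id=76: ✗
loan_id=77: ✗
loan_id=78: ✓ → 75
late_sum = 75 + 51 + 50 + 115 + 54 + 75 = 420

420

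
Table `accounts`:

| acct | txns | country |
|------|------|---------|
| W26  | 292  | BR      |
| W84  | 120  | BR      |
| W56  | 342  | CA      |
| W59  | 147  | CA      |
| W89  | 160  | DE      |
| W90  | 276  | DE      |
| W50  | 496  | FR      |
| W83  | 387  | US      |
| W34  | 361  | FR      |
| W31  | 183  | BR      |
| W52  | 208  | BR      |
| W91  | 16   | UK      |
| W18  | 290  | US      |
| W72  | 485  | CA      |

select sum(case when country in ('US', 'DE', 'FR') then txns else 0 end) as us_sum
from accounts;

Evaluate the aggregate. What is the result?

1970

acct=W26: ✗
acct=W84: ✗
acct=W56: ✗
acct=W59: ✗
acct=W89: ✓ → 160
acct=W90: ✓ → 276
acct=W50: ✓ → 496
acct=W83: ✓ → 387
acct=W34: ✓ → 361
acct=W31: ✗
acct=W52: ✗
acct=W91: ✗
acct=W18: ✓ → 290
acct=W72: ✗
us_sum = 160 + 276 + 496 + 387 + 361 + 290 = 1970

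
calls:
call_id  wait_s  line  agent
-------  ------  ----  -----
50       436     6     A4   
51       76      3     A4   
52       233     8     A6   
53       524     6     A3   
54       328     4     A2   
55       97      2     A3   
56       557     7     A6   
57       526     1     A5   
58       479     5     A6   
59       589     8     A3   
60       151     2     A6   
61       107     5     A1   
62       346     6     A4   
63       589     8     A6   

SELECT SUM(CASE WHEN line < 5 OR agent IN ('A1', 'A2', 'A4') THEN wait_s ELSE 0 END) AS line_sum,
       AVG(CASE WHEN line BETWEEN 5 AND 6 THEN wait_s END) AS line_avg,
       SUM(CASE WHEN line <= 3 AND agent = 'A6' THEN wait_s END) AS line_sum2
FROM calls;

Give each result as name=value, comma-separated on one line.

[line_sum: line < 5 OR agent IN ('A1', 'A2', 'A4')]
call_id=50: ✓ → 436
call_id=51: ✓ → 76
call_id=52: ✗
call_id=53: ✗
call_id=54: ✓ → 328
call_id=55: ✓ → 97
call_id=56: ✗
call_id=57: ✓ → 526
call_id=58: ✗
call_id=59: ✗
call_id=60: ✓ → 151
call_id=61: ✓ → 107
call_id=62: ✓ → 346
call_id=63: ✗
line_sum = 436 + 76 + 328 + 97 + 526 + 151 + 107 + 346 = 2067
—
[line_avg: line BETWEEN 5 AND 6]
call_id=50: ✓ → 436
call_id=51: ✗
call_id=52: ✗
call_id=53: ✓ → 524
call_id=54: ✗
call_id=55: ✗
call_id=56: ✗
call_id=57: ✗
call_id=58: ✓ → 479
call_id=59: ✗
call_id=60: ✗
call_id=61: ✓ → 107
call_id=62: ✓ → 346
call_id=63: ✗
line_avg = (436 + 524 + 479 + 107 + 346) / 5 = 378.4
—
[line_sum2: line <= 3 AND agent = 'A6']
call_id=50: ✗
call_id=51: ✗
call_id=52: ✗
call_id=53: ✗
call_id=54: ✗
call_id=55: ✗
call_id=56: ✗
call_id=57: ✗
call_id=58: ✗
call_id=59: ✗
call_id=60: ✓ → 151
call_id=61: ✗
call_id=62: ✗
call_id=63: ✗
line_sum2 = 151

line_sum=2067, line_avg=378.4, line_sum2=151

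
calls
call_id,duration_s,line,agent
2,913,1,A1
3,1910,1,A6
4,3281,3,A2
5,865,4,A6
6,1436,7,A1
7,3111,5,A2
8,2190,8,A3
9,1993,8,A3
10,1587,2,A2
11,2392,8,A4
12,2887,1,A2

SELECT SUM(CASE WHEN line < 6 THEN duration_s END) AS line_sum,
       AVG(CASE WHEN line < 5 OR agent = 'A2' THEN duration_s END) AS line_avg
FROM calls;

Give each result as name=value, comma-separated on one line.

[line_sum: line < 6]
call_id=2: ✓ → 913
call_id=3: ✓ → 1910
call_id=4: ✓ → 3281
call_id=5: ✓ → 865
call_id=6: ✗
call_id=7: ✓ → 3111
call_id=8: ✗
call_id=9: ✗
call_id=10: ✓ → 1587
call_id=11: ✗
call_id=12: ✓ → 2887
line_sum = 913 + 1910 + 3281 + 865 + 3111 + 1587 + 2887 = 14554
—
[line_avg: line < 5 OR agent = 'A2']
call_id=2: ✓ → 913
call_id=3: ✓ → 1910
call_id=4: ✓ → 3281
call_id=5: ✓ → 865
call_id=6: ✗
call_id=7: ✓ → 3111
call_id=8: ✗
call_id=9: ✗
call_id=10: ✓ → 1587
call_id=11: ✗
call_id=12: ✓ → 2887
line_avg = (913 + 1910 + 3281 + 865 + 3111 + 1587 + 2887) / 7 = 2079.1428571429

line_sum=14554, line_avg=2079.1428571429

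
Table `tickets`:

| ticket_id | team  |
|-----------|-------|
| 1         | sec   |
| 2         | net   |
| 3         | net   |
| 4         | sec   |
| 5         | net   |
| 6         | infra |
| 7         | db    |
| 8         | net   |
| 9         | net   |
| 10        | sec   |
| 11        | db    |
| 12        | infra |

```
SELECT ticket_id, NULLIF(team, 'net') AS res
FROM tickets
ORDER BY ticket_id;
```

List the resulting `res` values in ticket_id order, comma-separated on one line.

sec, NULL, NULL, sec, NULL, infra, db, NULL, NULL, sec, db, infra

ticket_id=1: team=sec vs net: differ → sec
ticket_id=2: team=net vs net: equal → NULL
ticket_id=3: team=net vs net: equal → NULL
ticket_id=4: team=sec vs net: differ → sec
ticket_id=5: team=net vs net: equal → NULL
ticket_id=6: team=infra vs net: differ → infra
ticket_id=7: team=db vs net: differ → db
ticket_id=8: team=net vs net: equal → NULL
ticket_id=9: team=net vs net: equal → NULL
ticket_id=10: team=sec vs net: differ → sec
ticket_id=11: team=db vs net: differ → db
ticket_id=12: team=infra vs net: differ → infra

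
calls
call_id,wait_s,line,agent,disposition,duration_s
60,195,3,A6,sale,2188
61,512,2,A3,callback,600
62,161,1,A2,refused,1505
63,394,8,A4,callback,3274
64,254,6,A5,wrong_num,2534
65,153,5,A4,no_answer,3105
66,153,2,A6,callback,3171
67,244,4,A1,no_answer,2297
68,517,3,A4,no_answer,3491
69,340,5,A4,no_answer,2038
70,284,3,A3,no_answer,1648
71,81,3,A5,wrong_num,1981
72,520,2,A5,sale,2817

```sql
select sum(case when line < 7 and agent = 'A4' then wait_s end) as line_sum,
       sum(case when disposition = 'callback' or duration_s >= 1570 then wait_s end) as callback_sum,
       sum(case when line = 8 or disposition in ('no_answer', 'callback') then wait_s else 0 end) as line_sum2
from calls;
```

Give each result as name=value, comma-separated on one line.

[line_sum: line < 7 and agent = 'A4']
call_id=60: ✗
call_id=61: ✗
call_id=62: ✗
call_id=63: ✗
call_id=64: ✗
call_id=65: ✓ → 153
call_id=66: ✗
call_id=67: ✗
call_id=68: ✓ → 517
call_id=69: ✓ → 340
call_id=70: ✗
call_id=71: ✗
call_id=72: ✗
line_sum = 153 + 517 + 340 = 1010
—
[callback_sum: disposition = 'callback' or duration_s >= 1570]
call_id=60: ✓ → 195
call_id=61: ✓ → 512
call_id=62: ✗
call_id=63: ✓ → 394
call_id=64: ✓ → 254
call_id=65: ✓ → 153
call_id=66: ✓ → 153
call_id=67: ✓ → 244
call_id=68: ✓ → 517
call_id=69: ✓ → 340
call_id=70: ✓ → 284
call_id=71: ✓ → 81
call_id=72: ✓ → 520
callback_sum = 195 + 512 + 394 + 254 + 153 + 153 + 244 + 517 + 340 + 284 + 81 + 520 = 3647
—
[line_sum2: line = 8 or disposition in ('no_answer', 'callback')]
call_id=60: ✗
call_id=61: ✓ → 512
call_id=62: ✗
call_id=63: ✓ → 394
call_id=64: ✗
call_id=65: ✓ → 153
call_id=66: ✓ → 153
call_id=67: ✓ → 244
call_id=68: ✓ → 517
call_id=69: ✓ → 340
call_id=70: ✓ → 284
call_id=71: ✗
call_id=72: ✗
line_sum2 = 512 + 394 + 153 + 153 + 244 + 517 + 340 + 284 = 2597

line_sum=1010, callback_sum=3647, line_sum2=2597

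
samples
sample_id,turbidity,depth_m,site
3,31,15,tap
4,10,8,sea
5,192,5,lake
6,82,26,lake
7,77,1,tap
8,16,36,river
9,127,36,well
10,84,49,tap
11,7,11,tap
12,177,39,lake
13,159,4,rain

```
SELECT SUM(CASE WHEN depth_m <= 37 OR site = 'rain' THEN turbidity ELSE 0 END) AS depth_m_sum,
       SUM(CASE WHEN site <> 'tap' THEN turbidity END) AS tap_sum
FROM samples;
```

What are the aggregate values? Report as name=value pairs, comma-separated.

[depth_m_sum: depth_m <= 37 OR site = 'rain']
sample_id=3: ✓ → 31
sample_id=4: ✓ → 10
sample_id=5: ✓ → 192
sample_id=6: ✓ → 82
sample_id=7: ✓ → 77
sample_id=8: ✓ → 16
sample_id=9: ✓ → 127
sample_id=10: ✗
sample_id=11: ✓ → 7
sample_id=12: ✗
sample_id=13: ✓ → 159
depth_m_sum = 31 + 10 + 192 + 82 + 77 + 16 + 127 + 7 + 159 = 701
—
[tap_sum: site <> 'tap']
sample_id=3: ✗
sample_id=4: ✓ → 10
sample_id=5: ✓ → 192
sample_id=6: ✓ → 82
sample_id=7: ✗
sample_id=8: ✓ → 16
sample_id=9: ✓ → 127
sample_id=10: ✗
sample_id=11: ✗
sample_id=12: ✓ → 177
sample_id=13: ✓ → 159
tap_sum = 10 + 192 + 82 + 16 + 127 + 177 + 159 = 763

depth_m_sum=701, tap_sum=763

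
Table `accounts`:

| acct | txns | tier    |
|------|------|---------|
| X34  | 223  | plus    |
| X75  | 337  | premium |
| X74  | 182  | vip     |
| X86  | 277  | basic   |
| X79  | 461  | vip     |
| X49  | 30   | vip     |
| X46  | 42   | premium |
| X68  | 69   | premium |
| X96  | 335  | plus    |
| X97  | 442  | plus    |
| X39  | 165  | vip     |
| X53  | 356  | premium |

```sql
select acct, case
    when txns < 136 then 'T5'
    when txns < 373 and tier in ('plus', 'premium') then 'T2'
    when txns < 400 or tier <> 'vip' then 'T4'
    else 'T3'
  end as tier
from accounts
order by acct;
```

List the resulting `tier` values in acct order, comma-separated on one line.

acct=X34: txns < 373 and tier in ('plus', 'premium') → T2
acct=X39: txns < 400 or tier <> 'vip' → T4
acct=X46: txns < 136 → T5
acct=X49: txns < 136 → T5
acct=X53: txns < 373 and tier in ('plus', 'premium') → T2
acct=X68: txns < 136 → T5
acct=X74: txns < 400 or tier <> 'vip' → T4
acct=X75: txns < 373 and tier in ('plus', 'premium') → T2
acct=X79: ELSE → T3
acct=X86: txns < 400 or tier <> 'vip' → T4
acct=X96: txns < 373 and tier in ('plus', 'premium') → T2
acct=X97: txns < 400 or tier <> 'vip' → T4

T2, T4, T5, T5, T2, T5, T4, T2, T3, T4, T2, T4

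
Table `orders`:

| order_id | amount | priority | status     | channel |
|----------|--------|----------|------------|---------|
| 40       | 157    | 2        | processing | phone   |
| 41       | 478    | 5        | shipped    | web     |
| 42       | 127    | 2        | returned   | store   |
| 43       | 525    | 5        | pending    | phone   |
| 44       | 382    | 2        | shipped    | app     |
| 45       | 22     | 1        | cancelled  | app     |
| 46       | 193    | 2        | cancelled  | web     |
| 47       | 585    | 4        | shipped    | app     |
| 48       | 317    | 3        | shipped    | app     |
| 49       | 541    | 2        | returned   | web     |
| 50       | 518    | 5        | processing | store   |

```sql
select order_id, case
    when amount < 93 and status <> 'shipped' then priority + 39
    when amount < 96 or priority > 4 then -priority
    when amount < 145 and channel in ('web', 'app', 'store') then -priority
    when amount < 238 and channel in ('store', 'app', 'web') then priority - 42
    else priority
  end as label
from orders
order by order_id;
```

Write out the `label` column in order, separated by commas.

2, -5, -2, -5, 2, 40, -40, 4, 3, 2, -5

order_id=40: ELSE → 2
order_id=41: amount < 96 or priority > 4 → -5
order_id=42: amount < 145 and channel in ('web', 'app', 'store') → -2
order_id=43: amount < 96 or priority > 4 → -5
order_id=44: ELSE → 2
order_id=45: amount < 93 and status <> 'shipped' → 40
order_id=46: amount < 238 and channel in ('store', 'app', 'web') → -40
order_id=47: ELSE → 4
order_id=48: ELSE → 3
order_id=49: ELSE → 2
order_id=50: amount < 96 or priority > 4 → -5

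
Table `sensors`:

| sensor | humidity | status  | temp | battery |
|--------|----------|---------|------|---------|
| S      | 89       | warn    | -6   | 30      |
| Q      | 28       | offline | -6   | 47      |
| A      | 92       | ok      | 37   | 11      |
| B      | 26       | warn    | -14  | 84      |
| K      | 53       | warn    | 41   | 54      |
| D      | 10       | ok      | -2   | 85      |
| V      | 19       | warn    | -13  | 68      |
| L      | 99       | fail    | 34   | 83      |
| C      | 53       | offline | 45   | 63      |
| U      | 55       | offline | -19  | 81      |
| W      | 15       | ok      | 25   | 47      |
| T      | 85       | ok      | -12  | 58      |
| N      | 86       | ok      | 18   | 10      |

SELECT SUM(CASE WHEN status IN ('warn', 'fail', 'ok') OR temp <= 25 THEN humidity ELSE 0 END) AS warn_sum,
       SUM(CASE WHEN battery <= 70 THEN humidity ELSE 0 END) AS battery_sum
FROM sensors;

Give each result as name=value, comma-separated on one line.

warn_sum=657, battery_sum=520

[warn_sum: status IN ('warn', 'fail', 'ok') OR temp <= 25]
sensor=S: ✓ → 89
sensor=Q: ✓ → 28
sensor=A: ✓ → 92
sensor=B: ✓ → 26
sensor=K: ✓ → 53
sensor=D: ✓ → 10
sensor=V: ✓ → 19
sensor=L: ✓ → 99
sensor=C: ✗
sensor=U: ✓ → 55
sensor=W: ✓ → 15
sensor=T: ✓ → 85
sensor=N: ✓ → 86
warn_sum = 89 + 28 + 92 + 26 + 53 + 10 + 19 + 99 + 55 + 15 + 85 + 86 = 657
—
[battery_sum: battery <= 70]
sensor=S: ✓ → 89
sensor=Q: ✓ → 28
sensor=A: ✓ → 92
sensor=B: ✗
sensor=K: ✓ → 53
sensor=D: ✗
sensor=V: ✓ → 19
sensor=L: ✗
sensor=C: ✓ → 53
sensor=U: ✗
sensor=W: ✓ → 15
sensor=T: ✓ → 85
sensor=N: ✓ → 86
battery_sum = 89 + 28 + 92 + 53 + 19 + 53 + 15 + 85 + 86 = 520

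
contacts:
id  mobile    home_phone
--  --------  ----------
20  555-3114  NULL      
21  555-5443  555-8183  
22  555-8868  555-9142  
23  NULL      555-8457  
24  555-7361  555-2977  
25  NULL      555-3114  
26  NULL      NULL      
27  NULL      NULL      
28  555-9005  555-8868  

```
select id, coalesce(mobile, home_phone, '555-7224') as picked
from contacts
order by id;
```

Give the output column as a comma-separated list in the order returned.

555-3114, 555-5443, 555-8868, 555-8457, 555-7361, 555-3114, 555-7224, 555-7224, 555-9005

id=20: mobile=555-3114 → 555-3114
id=21: mobile=555-5443 → 555-5443
id=22: mobile=555-8868 → 555-8868
id=23: mobile=NULL, home_phone=555-8457 → 555-8457
id=24: mobile=555-7361 → 555-7361
id=25: mobile=NULL, home_phone=555-3114 → 555-3114
id=26: mobile=NULL, home_phone=NULL, → literal 555-7224 → 555-7224
id=27: mobile=NULL, home_phone=NULL, → literal 555-7224 → 555-7224
id=28: mobile=555-9005 → 555-9005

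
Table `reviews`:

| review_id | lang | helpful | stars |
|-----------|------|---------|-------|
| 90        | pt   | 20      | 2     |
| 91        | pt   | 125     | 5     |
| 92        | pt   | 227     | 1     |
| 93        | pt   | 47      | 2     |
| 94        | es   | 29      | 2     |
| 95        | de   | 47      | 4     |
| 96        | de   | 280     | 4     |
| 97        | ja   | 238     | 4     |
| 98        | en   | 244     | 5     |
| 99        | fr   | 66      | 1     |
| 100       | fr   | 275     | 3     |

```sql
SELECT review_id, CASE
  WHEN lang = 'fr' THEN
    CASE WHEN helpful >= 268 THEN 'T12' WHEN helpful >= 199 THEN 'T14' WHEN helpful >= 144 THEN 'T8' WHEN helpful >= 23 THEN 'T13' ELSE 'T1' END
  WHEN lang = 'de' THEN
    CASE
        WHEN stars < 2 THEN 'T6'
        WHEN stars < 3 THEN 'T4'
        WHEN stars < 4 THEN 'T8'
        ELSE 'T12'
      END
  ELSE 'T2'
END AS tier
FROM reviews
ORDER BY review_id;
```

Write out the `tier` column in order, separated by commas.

review_id=90: lang='pt' → outer ELSE → T2
review_id=91: lang='pt' → outer ELSE → T2
review_id=92: lang='pt' → outer ELSE → T2
review_id=93: lang='pt' → outer ELSE → T2
review_id=94: lang='es' → outer ELSE → T2
review_id=95: lang='de' → inner[ELSE] → T12
review_id=96: lang='de' → inner[ELSE] → T12
review_id=97: lang='ja' → outer ELSE → T2
review_id=98: lang='en' → outer ELSE → T2
review_id=99: lang='fr' → inner[helpful >= 23] → T13
review_id=100: lang='fr' → inner[helpful >= 268] → T12

T2, T2, T2, T2, T2, T12, T12, T2, T2, T13, T12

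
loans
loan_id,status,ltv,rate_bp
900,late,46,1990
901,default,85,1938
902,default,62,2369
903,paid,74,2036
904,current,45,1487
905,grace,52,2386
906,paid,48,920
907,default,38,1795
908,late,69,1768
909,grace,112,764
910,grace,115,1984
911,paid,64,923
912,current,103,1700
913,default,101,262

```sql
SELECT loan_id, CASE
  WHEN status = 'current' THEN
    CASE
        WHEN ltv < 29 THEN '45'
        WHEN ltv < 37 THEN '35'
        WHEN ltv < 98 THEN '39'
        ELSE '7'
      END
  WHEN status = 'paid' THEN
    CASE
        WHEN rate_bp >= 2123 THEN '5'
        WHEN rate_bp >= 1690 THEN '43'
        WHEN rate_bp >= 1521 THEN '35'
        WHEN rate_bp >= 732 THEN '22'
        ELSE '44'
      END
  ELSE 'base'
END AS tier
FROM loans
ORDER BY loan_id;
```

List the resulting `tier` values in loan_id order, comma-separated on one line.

loan_id=900: status='late' → outer ELSE → base
loan_id=901: status='default' → outer ELSE → base
loan_id=902: status='default' → outer ELSE → base
loan_id=903: status='paid' → inner[rate_bp >= 1690] → 43
loan_id=904: status='current' → inner[ltv < 98] → 39
loan_id=905: status='grace' → outer ELSE → base
loan_id=906: status='paid' → inner[rate_bp >= 732] → 22
loan_id=907: status='default' → outer ELSE → base
loan_id=908: status='late' → outer ELSE → base
loan_id=909: status='grace' → outer ELSE → base
loan_id=910: status='grace' → outer ELSE → base
loan_id=911: status='paid' → inner[rate_bp >= 732] → 22
loan_id=912: status='current' → inner[ELSE] → 7
loan_id=913: status='default' → outer ELSE → base

base, base, base, 43, 39, base, 22, base, base, base, base, 22, 7, base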